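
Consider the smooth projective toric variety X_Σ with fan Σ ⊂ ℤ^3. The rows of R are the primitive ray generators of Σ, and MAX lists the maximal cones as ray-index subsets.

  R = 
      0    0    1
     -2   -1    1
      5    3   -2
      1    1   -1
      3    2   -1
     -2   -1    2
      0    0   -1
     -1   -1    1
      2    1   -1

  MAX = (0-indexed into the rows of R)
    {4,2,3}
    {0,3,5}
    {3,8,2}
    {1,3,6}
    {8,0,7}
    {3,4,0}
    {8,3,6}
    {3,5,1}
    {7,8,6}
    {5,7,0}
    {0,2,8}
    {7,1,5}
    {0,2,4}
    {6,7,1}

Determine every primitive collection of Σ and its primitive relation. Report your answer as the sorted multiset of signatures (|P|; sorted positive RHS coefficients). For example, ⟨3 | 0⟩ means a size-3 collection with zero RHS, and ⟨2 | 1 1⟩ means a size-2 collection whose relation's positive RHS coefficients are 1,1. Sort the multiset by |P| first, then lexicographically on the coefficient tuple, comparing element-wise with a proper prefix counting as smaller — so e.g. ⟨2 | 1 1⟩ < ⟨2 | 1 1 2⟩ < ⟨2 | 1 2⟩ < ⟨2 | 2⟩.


Primitive collections (17):

  P={0,6}:  v_{0} + v_{6} = 0  →  sig = ⟨2 | 0⟩
  P={1,8}:  v_{1} + v_{8} = 0  →  sig = ⟨2 | 0⟩
  P={3,7}:  v_{3} + v_{7} = 0  →  sig = ⟨2 | 0⟩
  P={0,1}:  v_{0} + v_{1} = v_{5}  →  sig = ⟨2 | 1⟩
  P={1,2}:  v_{1} + v_{2} = v_{4}  →  sig = ⟨2 | 1⟩
  P={4,8}:  v_{4} + v_{8} = v_{2}  →  sig = ⟨2 | 1⟩
  P={5,6}:  v_{5} + v_{6} = v_{1}  →  sig = ⟨2 | 1⟩
  P={5,8}:  v_{5} + v_{8} = v_{0}  →  sig = ⟨2 | 1⟩
  P={1,4}:  v_{1} + v_{4} = v_{0} + v_{3}  →  sig = ⟨2 | 1 1⟩
  P={2,5}:  v_{2} + v_{5} = v_{0} + v_{4}  →  sig = ⟨2 | 1 1⟩
  P={4,6}:  v_{4} + v_{6} = v_{3} + v_{8}  →  sig = ⟨2 | 1 1⟩
  P={4,7}:  v_{4} + v_{7} = v_{0} + v_{8}  →  sig = ⟨2 | 1 1⟩
  P={2,6}:  v_{2} + v_{6} = v_{3} + 2·v_{8}  →  sig = ⟨2 | 1 2⟩
  P={2,7}:  v_{2} + v_{7} = v_{0} + 2·v_{8}  →  sig = ⟨2 | 1 2⟩
  P={4,5}:  v_{4} + v_{5} = 2·v_{0} + v_{3}  →  sig = ⟨2 | 1 2⟩
  P={0,3,8}:  v_{0} + v_{3} + v_{8} = v_{4}  →  sig = ⟨3 | 1⟩
  P={0,2,3}:  v_{0} + v_{2} + v_{3} = 2·v_{4}  →  sig = ⟨3 | 2⟩

Sorted signature multiset PRS(X):
    ⟨2 | 0⟩
    ⟨2 | 0⟩
    ⟨2 | 0⟩
    ⟨2 | 1⟩
    ⟨2 | 1⟩
    ⟨2 | 1⟩
    ⟨2 | 1⟩
    ⟨2 | 1⟩
    ⟨2 | 1 1⟩
    ⟨2 | 1 1⟩
    ⟨2 | 1 1⟩
    ⟨2 | 1 1⟩
    ⟨2 | 1 2⟩
    ⟨2 | 1 2⟩
    ⟨2 | 1 2⟩
    ⟨3 | 1⟩
    ⟨3 | 2⟩


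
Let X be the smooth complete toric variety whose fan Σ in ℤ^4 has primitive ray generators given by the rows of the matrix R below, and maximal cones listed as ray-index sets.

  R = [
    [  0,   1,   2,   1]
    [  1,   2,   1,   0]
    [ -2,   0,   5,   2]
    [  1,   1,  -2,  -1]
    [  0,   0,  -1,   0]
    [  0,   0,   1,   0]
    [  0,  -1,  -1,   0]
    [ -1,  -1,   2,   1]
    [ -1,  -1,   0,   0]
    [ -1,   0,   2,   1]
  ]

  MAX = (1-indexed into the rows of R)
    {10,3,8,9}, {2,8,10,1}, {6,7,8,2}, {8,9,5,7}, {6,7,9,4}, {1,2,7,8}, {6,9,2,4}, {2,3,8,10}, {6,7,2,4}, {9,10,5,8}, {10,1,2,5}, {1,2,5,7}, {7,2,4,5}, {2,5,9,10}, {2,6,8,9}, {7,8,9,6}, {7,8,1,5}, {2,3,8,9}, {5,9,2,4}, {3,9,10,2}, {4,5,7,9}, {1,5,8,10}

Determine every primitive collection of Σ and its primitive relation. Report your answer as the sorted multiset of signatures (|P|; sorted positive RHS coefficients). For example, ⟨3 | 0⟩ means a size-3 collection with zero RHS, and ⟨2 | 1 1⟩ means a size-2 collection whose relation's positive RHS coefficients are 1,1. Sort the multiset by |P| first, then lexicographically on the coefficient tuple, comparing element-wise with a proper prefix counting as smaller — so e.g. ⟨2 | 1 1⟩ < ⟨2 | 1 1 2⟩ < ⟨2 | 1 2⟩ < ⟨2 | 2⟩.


Δ(Σ) — 10 vertices, 16 min non-faces:

  • {4,8}:  v_{4} + v_{8} = 0  ⇒ sig = ⟨2 | 0⟩
  • {5,6}:  v_{5} + v_{6} = 0  ⇒ sig = ⟨2 | 0⟩
  • {1,9}:  v_{1} + v_{9} = v_{10}  ⇒ sig = ⟨2 | 1⟩
  • {1,4}:  v_{1} + v_{4} = v_{2} + v_{5}  ⇒ sig = ⟨2 | 1 1⟩
  • {1,6}:  v_{1} + v_{6} = v_{2} + v_{8}  ⇒ sig = ⟨2 | 1 1⟩
  • {3,7}:  v_{3} + v_{7} = v_{8} + v_{10}  ⇒ sig = ⟨2 | 1 1⟩
  • {7,10}:  v_{7} + v_{10} = v_{5} + v_{8}  ⇒ sig = ⟨2 | 1 1⟩
  • {3,4}:  v_{3} + v_{4} = v_{2} + v_{9} + v_{10}  ⇒ sig = ⟨2 | 1 1 1⟩
  • {4,10}:  v_{4} + v_{10} = v_{2} + v_{5} + v_{9}  ⇒ sig = ⟨2 | 1 1 1⟩
  • {6,10}:  v_{6} + v_{10} = v_{2} + v_{8} + v_{9}  ⇒ sig = ⟨2 | 1 1 1⟩
  • {1,3}:  v_{1} + v_{3} = v_{2} + v_{8} + 2·v_{10}  ⇒ sig = ⟨2 | 1 1 2⟩
  • {3,5}:  v_{3} + v_{5} = 2·v_{10}  ⇒ sig = ⟨2 | 2⟩
  • {3,6}:  v_{3} + v_{6} = 2·v_{2} + 2·v_{8} + 2·v_{9}  ⇒ sig = ⟨2 | 2 2 2⟩
  • {2,7,9}:  v_{2} + v_{7} + v_{9} = 0  ⇒ sig = ⟨3 | 0⟩
  • {2,5,8}:  v_{2} + v_{5} + v_{8} = v_{1}  ⇒ sig = ⟨3 | 1⟩
  • {2,8,9,10}:  v_{2} + v_{8} + v_{9} + v_{10} = v_{3}  ⇒ sig = ⟨4 | 1⟩

Signatures (|P|; sorted positive RHS coefficients), sorted:
    |P|=2: 13 collections, coeffs (), (), (1), (1,1), (1,1), (1,1), (1,1), (1,1,1), (1,1,1), (1,1,1), (1,1,2), (2), (2,2,2)
    |P|=3: 2 collections, coeffs (), (1)
    |P|=4: 1 collection, coeffs (1)


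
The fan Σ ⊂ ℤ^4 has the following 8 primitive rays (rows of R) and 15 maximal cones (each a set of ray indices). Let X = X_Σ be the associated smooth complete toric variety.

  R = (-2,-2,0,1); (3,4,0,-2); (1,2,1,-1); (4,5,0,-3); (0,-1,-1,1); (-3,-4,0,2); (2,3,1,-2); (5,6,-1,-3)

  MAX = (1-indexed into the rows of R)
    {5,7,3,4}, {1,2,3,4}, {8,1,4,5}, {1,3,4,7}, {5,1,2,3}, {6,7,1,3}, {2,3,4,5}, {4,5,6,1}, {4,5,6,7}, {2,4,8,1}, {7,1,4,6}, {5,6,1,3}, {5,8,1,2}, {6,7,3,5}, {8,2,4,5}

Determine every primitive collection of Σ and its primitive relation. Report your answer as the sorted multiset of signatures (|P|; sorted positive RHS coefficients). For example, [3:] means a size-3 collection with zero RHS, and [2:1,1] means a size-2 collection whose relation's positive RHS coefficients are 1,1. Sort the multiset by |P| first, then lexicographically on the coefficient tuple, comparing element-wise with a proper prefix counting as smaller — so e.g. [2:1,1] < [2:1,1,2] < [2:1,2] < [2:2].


9 collections generate NE(X_Σ); each relation:

  • {2,6}:  v_{2} + v_{6} = 0 ; sig = [2:]
  • {2,7}:  v_{2} + v_{7} = v_{3} + v_{4} ; sig = [2:1,1]
  • {7,8}:  v_{7} + v_{8} = v_{2} + v_{4} ; sig = [2:1,1]
  • {6,8}:  v_{6} + v_{8} = v_{1} + v_{4} + v_{5} ; sig = [2:1,1,1]
  • {3,8}:  v_{3} + v_{8} = 2·v_{2} ; sig = [2:2]
  • {1,5,7}:  v_{1} + v_{5} + v_{7} = 0 ; sig = [3:]
  • {3,4,6}:  v_{3} + v_{4} + v_{6} = v_{7} ; sig = [3:1]
  • {1,2,4,5}:  v_{1} + v_{2} + v_{4} + v_{5} = v_{8} ; sig = [4:1]
  • {1,3,4,5}:  v_{1} + v_{3} + v_{4} + v_{5} = v_{2} ; sig = [4:1]

Hence PRS(X_Σ) =
{ [2:],  [2:1,1] ×2,  [2:1,1,1],  [2:2],  [3:],  [3:1],  [4:1] ×2 }


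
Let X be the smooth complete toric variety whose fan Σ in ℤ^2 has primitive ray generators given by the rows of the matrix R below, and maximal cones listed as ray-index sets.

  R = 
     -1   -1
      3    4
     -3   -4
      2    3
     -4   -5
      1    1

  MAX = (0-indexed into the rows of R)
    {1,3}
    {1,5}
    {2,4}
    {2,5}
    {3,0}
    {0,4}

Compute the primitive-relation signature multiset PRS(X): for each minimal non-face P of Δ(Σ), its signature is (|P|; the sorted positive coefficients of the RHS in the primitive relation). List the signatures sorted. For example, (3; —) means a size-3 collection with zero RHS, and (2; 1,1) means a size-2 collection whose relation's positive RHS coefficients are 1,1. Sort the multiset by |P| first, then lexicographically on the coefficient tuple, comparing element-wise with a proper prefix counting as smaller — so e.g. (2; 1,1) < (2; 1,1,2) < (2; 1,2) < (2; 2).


9 minimal non-faces of Δ(Σ) (on 6 rays):

  P = {0,5}:  v_{0} + v_{5} = 0  ⟹  sig = (2; —)
  P = {1,2}:  v_{1} + v_{2} = 0  ⟹  sig = (2; —)
  P = {0,1}:  v_{0} + v_{1} = v_{3}  ⟹  sig = (2; 1)
  P = {0,2}:  v_{0} + v_{2} = v_{4}  ⟹  sig = (2; 1)
  P = {1,4}:  v_{1} + v_{4} = v_{0}  ⟹  sig = (2; 1)
  P = {2,3}:  v_{2} + v_{3} = v_{0}  ⟹  sig = (2; 1)
  P = {3,5}:  v_{3} + v_{5} = v_{1}  ⟹  sig = (2; 1)
  P = {4,5}:  v_{4} + v_{5} = v_{2}  ⟹  sig = (2; 1)
  P = {3,4}:  v_{3} + v_{4} = 2·v_{0}  ⟹  sig = (2; 2)

Sorted signature multiset PRS(X):
{ (2; —) ×2,  (2; 1) ×6,  (2; 2) }


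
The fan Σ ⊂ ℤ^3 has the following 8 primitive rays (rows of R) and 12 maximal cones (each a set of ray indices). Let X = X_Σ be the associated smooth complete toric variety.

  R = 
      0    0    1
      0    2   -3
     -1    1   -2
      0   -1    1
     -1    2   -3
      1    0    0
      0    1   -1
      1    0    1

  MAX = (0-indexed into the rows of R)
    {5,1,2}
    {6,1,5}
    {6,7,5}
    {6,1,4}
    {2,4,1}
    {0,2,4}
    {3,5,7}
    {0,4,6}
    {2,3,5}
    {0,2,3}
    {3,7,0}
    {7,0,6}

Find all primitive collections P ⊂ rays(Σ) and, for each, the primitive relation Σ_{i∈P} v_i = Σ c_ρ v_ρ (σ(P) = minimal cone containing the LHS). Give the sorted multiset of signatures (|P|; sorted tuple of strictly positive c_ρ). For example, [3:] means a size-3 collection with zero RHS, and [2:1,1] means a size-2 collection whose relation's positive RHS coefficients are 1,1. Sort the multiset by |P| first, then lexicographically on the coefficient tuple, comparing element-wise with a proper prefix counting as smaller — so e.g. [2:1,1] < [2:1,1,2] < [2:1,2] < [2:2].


The 10 primitive collections of Σ (r=8, n=3):

  P = {3,6}:  v_{3} + v_{6} = 0 ; sig = [2:]
  P = {0,5}:  v_{0} + v_{5} = v_{7} ; sig = [2:1]
  P = {2,6}:  v_{2} + v_{6} = v_{4} ; sig = [2:1]
  P = {2,7}:  v_{2} + v_{7} = v_{6} ; sig = [2:1]
  P = {3,4}:  v_{3} + v_{4} = v_{2} ; sig = [2:1]
  P = {4,5}:  v_{4} + v_{5} = v_{1} ; sig = [2:1]
  P = {1,3}:  v_{1} + v_{3} = v_{2} + v_{5} ; sig = [2:1,1]
  P = {1,7}:  v_{1} + v_{7} = v_{5} + 2·v_{6} ; sig = [2:1,2]
  P = {0,1}:  v_{0} + v_{1} = 2·v_{6} ; sig = [2:2]
  P = {4,7}:  v_{4} + v_{7} = 2·v_{6} ; sig = [2:2]

so the primitive-relation signature multiset is
{ [2:],  [2:1] ×5,  [2:1,1],  [2:1,2],  [2:2] ×2 }


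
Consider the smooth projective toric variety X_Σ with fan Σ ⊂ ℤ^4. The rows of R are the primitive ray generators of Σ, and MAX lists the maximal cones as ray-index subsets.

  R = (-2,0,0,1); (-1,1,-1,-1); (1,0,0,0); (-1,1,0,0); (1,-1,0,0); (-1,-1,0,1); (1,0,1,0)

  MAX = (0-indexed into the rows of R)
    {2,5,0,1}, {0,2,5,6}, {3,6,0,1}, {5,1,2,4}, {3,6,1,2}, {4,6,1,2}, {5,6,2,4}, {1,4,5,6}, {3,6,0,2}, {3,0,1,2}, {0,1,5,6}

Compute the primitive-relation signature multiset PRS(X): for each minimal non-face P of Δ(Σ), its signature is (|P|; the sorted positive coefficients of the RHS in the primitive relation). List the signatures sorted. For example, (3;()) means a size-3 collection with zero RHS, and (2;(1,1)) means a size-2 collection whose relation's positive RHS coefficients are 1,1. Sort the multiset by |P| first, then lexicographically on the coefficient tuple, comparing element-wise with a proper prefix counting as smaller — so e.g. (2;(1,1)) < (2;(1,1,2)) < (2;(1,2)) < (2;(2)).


Minimal non-faces — 5 found among 7 rays, 11 max cones:

  P = {3,4}:  v_{3} + v_{4} = 0  ⟹  sig = (2;())
  P = {0,4}:  v_{0} + v_{4} = v_{5}  ⟹  sig = (2;(1))
  P = {3,5}:  v_{3} + v_{5} = v_{0}  ⟹  sig = (2;(1))
  P = {1,2,5,6}:  v_{1} + v_{2} + v_{5} + v_{6} = 0  ⟹  sig = (4;())
  P = {0,1,2,6}:  v_{0} + v_{1} + v_{2} + v_{6} = v_{3}  ⟹  sig = (4;(1))

Signatures (|P|; sorted positive RHS coefficients), sorted:
    (2;())
    (2;(1))
    (2;(1))
    (4;())
    (4;(1))


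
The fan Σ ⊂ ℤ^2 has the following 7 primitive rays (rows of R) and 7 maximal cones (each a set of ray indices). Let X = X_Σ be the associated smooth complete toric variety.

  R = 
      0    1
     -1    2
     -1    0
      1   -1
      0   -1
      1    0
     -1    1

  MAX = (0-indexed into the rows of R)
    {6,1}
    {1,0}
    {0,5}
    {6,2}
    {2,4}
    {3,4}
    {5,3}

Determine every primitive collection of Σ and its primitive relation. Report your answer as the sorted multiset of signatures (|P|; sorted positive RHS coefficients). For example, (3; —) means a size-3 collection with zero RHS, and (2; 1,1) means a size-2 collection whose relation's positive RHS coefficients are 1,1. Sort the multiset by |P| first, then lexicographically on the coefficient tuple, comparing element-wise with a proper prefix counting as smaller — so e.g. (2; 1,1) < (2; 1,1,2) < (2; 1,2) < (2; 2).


The 14 primitive collections of Σ (r=7, n=2):

  • {0,4}:  v_{0} + v_{4} = 0  so sig = (2; —)
  • {2,5}:  v_{2} + v_{5} = 0  so sig = (2; —)
  • {3,6}:  v_{3} + v_{6} = 0  so sig = (2; —)
  • {0,2}:  v_{0} + v_{2} = v_{6}  so sig = (2; 1)
  • {0,3}:  v_{0} + v_{3} = v_{5}  so sig = (2; 1)
  • {0,6}:  v_{0} + v_{6} = v_{1}  so sig = (2; 1)
  • {1,3}:  v_{1} + v_{3} = v_{0}  so sig = (2; 1)
  • {1,4}:  v_{1} + v_{4} = v_{6}  so sig = (2; 1)
  • {2,3}:  v_{2} + v_{3} = v_{4}  so sig = (2; 1)
  • {4,5}:  v_{4} + v_{5} = v_{3}  so sig = (2; 1)
  • {4,6}:  v_{4} + v_{6} = v_{2}  so sig = (2; 1)
  • {5,6}:  v_{5} + v_{6} = v_{0}  so sig = (2; 1)
  • {1,2}:  v_{1} + v_{2} = 2·v_{6}  so sig = (2; 2)
  • {1,5}:  v_{1} + v_{5} = 2·v_{0}  so sig = (2; 2)

Signatures (|P|; sorted positive RHS coefficients), sorted:
[(2; —), (2; —), (2; —), (2; 1), (2; 1), (2; 1), (2; 1), (2; 1), (2; 1), (2; 1), (2; 1), (2; 1), (2; 2), (2; 2)]


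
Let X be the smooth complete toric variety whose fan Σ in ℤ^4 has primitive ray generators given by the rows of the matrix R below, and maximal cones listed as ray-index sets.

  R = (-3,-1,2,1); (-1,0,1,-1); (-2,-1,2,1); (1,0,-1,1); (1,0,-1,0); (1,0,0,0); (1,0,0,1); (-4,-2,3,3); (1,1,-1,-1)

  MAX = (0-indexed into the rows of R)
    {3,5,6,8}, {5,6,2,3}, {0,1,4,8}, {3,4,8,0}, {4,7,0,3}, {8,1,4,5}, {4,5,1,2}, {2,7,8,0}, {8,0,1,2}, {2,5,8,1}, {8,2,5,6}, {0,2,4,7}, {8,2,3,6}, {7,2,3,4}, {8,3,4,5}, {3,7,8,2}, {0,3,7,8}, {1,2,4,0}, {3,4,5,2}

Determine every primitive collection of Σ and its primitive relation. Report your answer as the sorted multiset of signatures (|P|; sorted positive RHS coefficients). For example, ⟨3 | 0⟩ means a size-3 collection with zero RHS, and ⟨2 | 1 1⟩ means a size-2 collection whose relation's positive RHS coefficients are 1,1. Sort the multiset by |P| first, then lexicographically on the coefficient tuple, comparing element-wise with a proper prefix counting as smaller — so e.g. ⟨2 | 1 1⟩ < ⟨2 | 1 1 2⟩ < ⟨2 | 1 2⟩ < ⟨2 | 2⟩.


|primitive collections| = 12. Relations:

  • {1,3}:  v_{1} + v_{3} = 0 ; sig = ⟨2 | 0⟩
  • {0,5}:  v_{0} + v_{5} = v_{2} ; sig = ⟨2 | 1⟩
  • {1,7}:  v_{1} + v_{7} = v_{0} + v_{2} ; sig = ⟨2 | 1 1⟩
  • {4,6}:  v_{4} + v_{6} = v_{3} + v_{5} ; sig = ⟨2 | 1 1⟩
  • {1,6}:  v_{1} + v_{6} = v_{2} + v_{5} + v_{8} ; sig = ⟨2 | 1 1 1⟩
  • {0,6}:  v_{0} + v_{6} = 2·v_{2} + v_{3} + v_{8} ; sig = ⟨2 | 1 1 2⟩
  • {5,7}:  v_{5} + v_{7} = 2·v_{2} + v_{3} ; sig = ⟨2 | 1 2⟩
  • {6,7}:  v_{6} + v_{7} = 3·v_{2} + 2·v_{3} + v_{8} ; sig = ⟨2 | 1 2 3⟩
  • {2,4,8}:  v_{2} + v_{4} + v_{8} = 0 ; sig = ⟨3 | 0⟩
  • {0,2,3}:  v_{0} + v_{2} + v_{3} = v_{7} ; sig = ⟨3 | 1⟩
  • {4,7,8}:  v_{4} + v_{7} + v_{8} = v_{0} + v_{3} ; sig = ⟨3 | 1 1⟩
  • {2,3,5,8}:  v_{2} + v_{3} + v_{5} + v_{8} = v_{6} ; sig = ⟨4 | 1⟩

Hence PRS(X_Σ) =
{ ⟨2 | 0⟩,  ⟨2 | 1⟩,  ⟨2 | 1 1⟩ ×2,  ⟨2 | 1 1 1⟩,  ⟨2 | 1 1 2⟩,  ⟨2 | 1 2⟩,  ⟨2 | 1 2 3⟩,  ⟨3 | 0⟩,  ⟨3 | 1⟩,  ⟨3 | 1 1⟩,  ⟨4 | 1⟩ }


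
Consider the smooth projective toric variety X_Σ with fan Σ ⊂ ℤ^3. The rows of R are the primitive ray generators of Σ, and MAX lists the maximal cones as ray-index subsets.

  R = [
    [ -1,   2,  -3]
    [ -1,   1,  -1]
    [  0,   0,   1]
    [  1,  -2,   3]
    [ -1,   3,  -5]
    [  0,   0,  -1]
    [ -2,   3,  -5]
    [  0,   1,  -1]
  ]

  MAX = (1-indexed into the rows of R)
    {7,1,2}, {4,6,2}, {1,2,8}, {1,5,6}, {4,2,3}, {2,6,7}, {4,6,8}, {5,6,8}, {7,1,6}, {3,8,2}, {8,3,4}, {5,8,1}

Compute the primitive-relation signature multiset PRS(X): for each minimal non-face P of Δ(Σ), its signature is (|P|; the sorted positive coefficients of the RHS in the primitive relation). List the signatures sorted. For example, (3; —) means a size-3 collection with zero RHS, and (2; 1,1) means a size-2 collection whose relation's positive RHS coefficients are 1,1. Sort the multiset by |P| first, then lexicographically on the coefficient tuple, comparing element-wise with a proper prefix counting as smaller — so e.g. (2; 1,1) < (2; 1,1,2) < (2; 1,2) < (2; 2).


Primitive collections (14):

  {1,4}:  v_{1} + v_{4} = 0 — sig = (2; —)
  {3,6}:  v_{3} + v_{6} = 0 — sig = (2; —)
  {1,3}:  v_{1} + v_{3} = v_{2} + v_{8} — sig = (2; 1,1)
  {3,5}:  v_{3} + v_{5} = v_{1} + v_{8} — sig = (2; 1,1)
  {3,7}:  v_{3} + v_{7} = v_{1} + v_{2} — sig = (2; 1,1)
  {4,5}:  v_{4} + v_{5} = v_{6} + v_{8} — sig = (2; 1,1)
  {4,7}:  v_{4} + v_{7} = v_{2} + v_{6} — sig = (2; 1,1)
  {5,7}:  v_{5} + v_{7} = 3·v_{1} + v_{6} — sig = (2; 1,3)
  {2,5}:  v_{2} + v_{5} = 2·v_{1} — sig = (2; 2)
  {7,8}:  v_{7} + v_{8} = 2·v_{1} — sig = (2; 2)
  {1,2,6}:  v_{1} + v_{2} + v_{6} = v_{7} — sig = (3; 1)
  {1,6,8}:  v_{1} + v_{6} + v_{8} = v_{5} — sig = (3; 1)
  {2,4,8}:  v_{2} + v_{4} + v_{8} = v_{3} — sig = (3; 1)
  {2,6,8}:  v_{2} + v_{6} + v_{8} = v_{1} — sig = (3; 1)

so the primitive-relation signature multiset is
[(2; —), (2; —), (2; 1,1), (2; 1,1), (2; 1,1), (2; 1,1), (2; 1,1), (2; 1,3), (2; 2), (2; 2), (3; 1), (3; 1), (3; 1), (3; 1)]


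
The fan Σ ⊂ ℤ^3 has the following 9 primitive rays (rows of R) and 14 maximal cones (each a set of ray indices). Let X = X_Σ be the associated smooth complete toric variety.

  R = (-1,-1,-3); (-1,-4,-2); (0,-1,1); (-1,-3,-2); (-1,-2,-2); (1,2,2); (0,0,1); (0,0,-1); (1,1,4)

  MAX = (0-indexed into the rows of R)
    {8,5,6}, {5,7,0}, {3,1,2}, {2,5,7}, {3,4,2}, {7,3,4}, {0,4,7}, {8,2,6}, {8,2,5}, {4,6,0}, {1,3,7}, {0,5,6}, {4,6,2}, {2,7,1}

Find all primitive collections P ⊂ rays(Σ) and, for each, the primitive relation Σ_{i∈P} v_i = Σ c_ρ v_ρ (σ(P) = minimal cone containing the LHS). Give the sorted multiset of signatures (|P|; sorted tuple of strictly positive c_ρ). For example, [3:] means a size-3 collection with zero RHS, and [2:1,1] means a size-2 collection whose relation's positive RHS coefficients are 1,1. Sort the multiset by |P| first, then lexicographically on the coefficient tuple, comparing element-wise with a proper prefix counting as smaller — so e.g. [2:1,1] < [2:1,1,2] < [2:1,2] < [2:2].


Δ(Σ) — 9 vertices, 18 min non-faces:

  P = {4,5}:  v_{4} + v_{5} = 0  ⟹  sig = [2:]
  P = {6,7}:  v_{6} + v_{7} = 0  ⟹  sig = [2:]
  P = {0,2}:  v_{0} + v_{2} = v_{4}  ⟹  sig = [2:1]
  P = {0,8}:  v_{0} + v_{8} = v_{6}  ⟹  sig = [2:1]
  P = {1,6}:  v_{1} + v_{6} = v_{2} + v_{3}  ⟹  sig = [2:1,1]
  P = {3,5}:  v_{3} + v_{5} = v_{2} + v_{7}  ⟹  sig = [2:1,1]
  P = {3,6}:  v_{3} + v_{6} = v_{2} + v_{4}  ⟹  sig = [2:1,1]
  P = {4,8}:  v_{4} + v_{8} = v_{2} + v_{6}  ⟹  sig = [2:1,1]
  P = {7,8}:  v_{7} + v_{8} = v_{2} + v_{5}  ⟹  sig = [2:1,1]
  P = {0,1}:  v_{0} + v_{1} = v_{3} + v_{4} + v_{7}  ⟹  sig = [2:1,1,1]
  P = {0,3}:  v_{0} + v_{3} = 2·v_{4} + v_{7}  ⟹  sig = [2:1,2]
  P = {1,8}:  v_{1} + v_{8} = 3·v_{2} + v_{7}  ⟹  sig = [2:1,3]
  P = {1,4}:  v_{1} + v_{4} = 2·v_{3}  ⟹  sig = [2:2]
  P = {3,8}:  v_{3} + v_{8} = 2·v_{2}  ⟹  sig = [2:2]
  P = {1,5}:  v_{1} + v_{5} = 2·v_{2} + 2·v_{7}  ⟹  sig = [2:2,2]
  P = {2,3,7}:  v_{2} + v_{3} + v_{7} = v_{1}  ⟹  sig = [3:1]
  P = {2,4,7}:  v_{2} + v_{4} + v_{7} = v_{3}  ⟹  sig = [3:1]
  P = {2,5,6}:  v_{2} + v_{5} + v_{6} = v_{8}  ⟹  sig = [3:1]

Sorted signature multiset PRS(X):
    [2:]
    [2:]
    [2:1]
    [2:1]
    [2:1,1]
    [2:1,1]
    [2:1,1]
    [2:1,1]
    [2:1,1]
    [2:1,1,1]
    [2:1,2]
    [2:1,3]
    [2:2]
    [2:2]
    [2:2,2]
    [3:1]
    [3:1]
    [3:1]


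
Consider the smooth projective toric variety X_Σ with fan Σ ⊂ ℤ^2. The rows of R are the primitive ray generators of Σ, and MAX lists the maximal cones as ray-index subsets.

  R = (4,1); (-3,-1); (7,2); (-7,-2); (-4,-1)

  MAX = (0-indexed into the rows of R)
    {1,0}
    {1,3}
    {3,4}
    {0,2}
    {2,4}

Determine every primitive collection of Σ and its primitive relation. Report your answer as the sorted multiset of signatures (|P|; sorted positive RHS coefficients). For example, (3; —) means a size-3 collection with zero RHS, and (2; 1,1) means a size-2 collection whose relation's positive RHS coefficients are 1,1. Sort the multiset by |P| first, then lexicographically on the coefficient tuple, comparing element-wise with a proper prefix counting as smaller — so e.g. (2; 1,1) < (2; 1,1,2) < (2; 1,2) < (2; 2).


|primitive collections| = 5. Relations:

  P = {0,4}:  v_{0} + v_{4} = 0  →  sig = (2; —)
  P = {2,3}:  v_{2} + v_{3} = 0  →  sig = (2; —)
  P = {0,3}:  v_{0} + v_{3} = v_{1}  →  sig = (2; 1)
  P = {1,2}:  v_{1} + v_{2} = v_{0}  →  sig = (2; 1)
  P = {1,4}:  v_{1} + v_{4} = v_{3}  →  sig = (2; 1)

so the primitive-relation signature multiset is
    (2; —)
    (2; —)
    (2; 1)
    (2; 1)
    (2; 1)


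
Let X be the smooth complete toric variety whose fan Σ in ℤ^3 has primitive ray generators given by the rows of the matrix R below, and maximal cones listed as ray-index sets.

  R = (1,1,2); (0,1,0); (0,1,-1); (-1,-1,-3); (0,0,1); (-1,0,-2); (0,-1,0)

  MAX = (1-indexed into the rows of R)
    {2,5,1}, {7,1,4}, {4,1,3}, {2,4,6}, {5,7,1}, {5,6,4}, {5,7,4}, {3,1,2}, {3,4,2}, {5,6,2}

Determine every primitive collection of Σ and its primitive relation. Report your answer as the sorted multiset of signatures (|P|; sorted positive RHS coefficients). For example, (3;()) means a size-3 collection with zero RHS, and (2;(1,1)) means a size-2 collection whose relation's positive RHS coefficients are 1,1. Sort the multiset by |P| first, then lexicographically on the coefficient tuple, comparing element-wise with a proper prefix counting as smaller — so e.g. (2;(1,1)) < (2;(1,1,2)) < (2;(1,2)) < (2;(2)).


Primitive collections (9):

  • {2,7}:  v_{2} + v_{7} = 0  ⟹  sig = (2;())
  • {1,6}:  v_{1} + v_{6} = v_{2}  ⟹  sig = (2;(1))
  • {3,5}:  v_{3} + v_{5} = v_{2}  ⟹  sig = (2;(1))
  • {3,7}:  v_{3} + v_{7} = v_{1} + v_{4}  ⟹  sig = (2;(1,1))
  • {6,7}:  v_{6} + v_{7} = v_{4} + v_{5}  ⟹  sig = (2;(1,1))
  • {3,6}:  v_{3} + v_{6} = 2·v_{2} + v_{4}  ⟹  sig = (2;(1,2))
  • {1,4,5}:  v_{1} + v_{4} + v_{5} = 0  ⟹  sig = (3;())
  • {1,2,4}:  v_{1} + v_{2} + v_{4} = v_{3}  ⟹  sig = (3;(1))
  • {2,4,5}:  v_{2} + v_{4} + v_{5} = v_{6}  ⟹  sig = (3;(1))

Sorted signature multiset PRS(X):
    |P|=2: 6 collections, coeffs (), (1), (1), (1,1), (1,1), (1,2)
    |P|=3: 3 collections, coeffs (), (1), (1)


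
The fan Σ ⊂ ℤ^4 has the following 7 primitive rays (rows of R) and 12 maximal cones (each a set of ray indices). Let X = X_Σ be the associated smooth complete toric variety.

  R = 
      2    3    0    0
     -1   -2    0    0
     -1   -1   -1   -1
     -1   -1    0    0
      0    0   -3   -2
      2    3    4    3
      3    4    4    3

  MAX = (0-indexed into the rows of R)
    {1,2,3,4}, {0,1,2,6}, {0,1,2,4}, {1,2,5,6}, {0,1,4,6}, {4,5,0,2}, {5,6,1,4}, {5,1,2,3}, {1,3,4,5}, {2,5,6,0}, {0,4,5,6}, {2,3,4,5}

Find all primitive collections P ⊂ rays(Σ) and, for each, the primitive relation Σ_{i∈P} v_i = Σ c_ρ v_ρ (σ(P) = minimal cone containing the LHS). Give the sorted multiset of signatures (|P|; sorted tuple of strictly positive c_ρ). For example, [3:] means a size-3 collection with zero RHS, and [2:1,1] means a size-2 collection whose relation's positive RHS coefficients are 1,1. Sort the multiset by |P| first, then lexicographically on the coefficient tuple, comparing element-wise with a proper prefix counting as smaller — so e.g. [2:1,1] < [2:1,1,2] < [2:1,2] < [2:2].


Minimal non-faces — 5 found among 7 rays, 12 max cones:

  P = {3,6}:  v_{3} + v_{6} = v_{5}  ⟹  sig = [2:1]
  P = {0,3}:  v_{0} + v_{3} = v_{2} + v_{4} + v_{5}  ⟹  sig = [2:1,1,1]
  P = {0,1,5}:  v_{0} + v_{1} + v_{5} = v_{6}  ⟹  sig = [3:1]
  P = {2,4,6}:  v_{2} + v_{4} + v_{6} = v_{0}  ⟹  sig = [3:1]
  P = {1,2,4,5}:  v_{1} + v_{2} + v_{4} + v_{5} = 0  ⟹  sig = [4:]

Sorted signature multiset PRS(X):
{ [2:1],  [2:1,1,1],  [3:1] ×2,  [4:] }


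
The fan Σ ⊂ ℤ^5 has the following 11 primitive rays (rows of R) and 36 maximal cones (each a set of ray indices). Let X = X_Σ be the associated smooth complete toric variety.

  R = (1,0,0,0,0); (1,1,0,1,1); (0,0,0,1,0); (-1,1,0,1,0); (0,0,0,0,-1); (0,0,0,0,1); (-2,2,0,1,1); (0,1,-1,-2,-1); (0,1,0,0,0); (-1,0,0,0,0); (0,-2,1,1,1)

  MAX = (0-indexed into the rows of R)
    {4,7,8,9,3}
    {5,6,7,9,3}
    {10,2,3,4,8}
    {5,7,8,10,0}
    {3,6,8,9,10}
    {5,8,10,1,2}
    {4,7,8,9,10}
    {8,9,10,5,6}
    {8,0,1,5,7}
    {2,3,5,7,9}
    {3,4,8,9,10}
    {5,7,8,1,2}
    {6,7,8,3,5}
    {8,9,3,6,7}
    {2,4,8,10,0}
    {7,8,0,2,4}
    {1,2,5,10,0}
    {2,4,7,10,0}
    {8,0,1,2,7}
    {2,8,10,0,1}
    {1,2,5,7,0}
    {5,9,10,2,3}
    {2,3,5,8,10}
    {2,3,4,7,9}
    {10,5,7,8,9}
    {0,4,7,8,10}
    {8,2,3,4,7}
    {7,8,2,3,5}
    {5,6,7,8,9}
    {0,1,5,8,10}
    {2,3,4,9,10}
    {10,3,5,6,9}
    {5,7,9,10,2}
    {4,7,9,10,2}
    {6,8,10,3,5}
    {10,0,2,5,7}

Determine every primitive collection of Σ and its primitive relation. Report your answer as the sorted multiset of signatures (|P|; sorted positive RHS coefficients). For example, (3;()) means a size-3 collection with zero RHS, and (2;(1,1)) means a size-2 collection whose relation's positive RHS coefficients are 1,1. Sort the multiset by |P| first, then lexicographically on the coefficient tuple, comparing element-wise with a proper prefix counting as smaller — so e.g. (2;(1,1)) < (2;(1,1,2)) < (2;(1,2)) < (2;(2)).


The 17 primitive collections of Σ (r=11, n=5):

  • {0,9}:  v_{0} + v_{9} = 0  so sig = (2;())
  • {4,5}:  v_{4} + v_{5} = 0  so sig = (2;())
  • {0,3}:  v_{0} + v_{3} = v_{2} + v_{8}  so sig = (2;(1,1))
  • {0,6}:  v_{0} + v_{6} = v_{3} + v_{5} + v_{8}  so sig = (2;(1,1,1))
  • {1,4}:  v_{1} + v_{4} = v_{0} + v_{2} + v_{8}  so sig = (2;(1,1,1))
  • {1,9}:  v_{1} + v_{9} = v_{2} + v_{5} + v_{8}  so sig = (2;(1,1,1))
  • {4,6}:  v_{4} + v_{6} = v_{3} + v_{8} + v_{9}  so sig = (2;(1,1,1))
  • {1,6}:  v_{1} + v_{6} = v_{2} + v_{3} + 2·v_{5} + 2·v_{8}  so sig = (2;(1,1,2,2))
  • {2,6}:  v_{2} + v_{6} = 2·v_{3} + v_{5}  so sig = (2;(1,2))
  • {1,3}:  v_{1} + v_{3} = 2·v_{2} + v_{5} + 2·v_{8}  so sig = (2;(1,2,2))
  • {2,8,9}:  v_{2} + v_{8} + v_{9} = v_{3}  so sig = (3;(1))
  • {3,7,10}:  v_{3} + v_{7} + v_{10} = v_{9}  so sig = (3;(1))
  • {1,7,10}:  v_{1} + v_{7} + v_{10} = v_{0} + v_{5}  so sig = (3;(1,1))
  • {6,7,10}:  v_{6} + v_{7} + v_{10} = v_{5} + v_{8} + 2·v_{9}  so sig = (3;(1,1,2))
  • {2,7,8,10}:  v_{2} + v_{7} + v_{8} + v_{10} = 0  so sig = (4;())
  • {0,2,5,8}:  v_{0} + v_{2} + v_{5} + v_{8} = v_{1}  so sig = (4;(1))
  • {3,5,8,9}:  v_{3} + v_{5} + v_{8} + v_{9} = v_{6}  so sig = (4;(1))

so the primitive-relation signature multiset is
[(2;()), (2;()), (2;(1,1)), (2;(1,1,1)), (2;(1,1,1)), (2;(1,1,1)), (2;(1,1,1)), (2;(1,1,2,2)), (2;(1,2)), (2;(1,2,2)), (3;(1)), (3;(1)), (3;(1,1)), (3;(1,1,2)), (4;()), (4;(1)), (4;(1))]


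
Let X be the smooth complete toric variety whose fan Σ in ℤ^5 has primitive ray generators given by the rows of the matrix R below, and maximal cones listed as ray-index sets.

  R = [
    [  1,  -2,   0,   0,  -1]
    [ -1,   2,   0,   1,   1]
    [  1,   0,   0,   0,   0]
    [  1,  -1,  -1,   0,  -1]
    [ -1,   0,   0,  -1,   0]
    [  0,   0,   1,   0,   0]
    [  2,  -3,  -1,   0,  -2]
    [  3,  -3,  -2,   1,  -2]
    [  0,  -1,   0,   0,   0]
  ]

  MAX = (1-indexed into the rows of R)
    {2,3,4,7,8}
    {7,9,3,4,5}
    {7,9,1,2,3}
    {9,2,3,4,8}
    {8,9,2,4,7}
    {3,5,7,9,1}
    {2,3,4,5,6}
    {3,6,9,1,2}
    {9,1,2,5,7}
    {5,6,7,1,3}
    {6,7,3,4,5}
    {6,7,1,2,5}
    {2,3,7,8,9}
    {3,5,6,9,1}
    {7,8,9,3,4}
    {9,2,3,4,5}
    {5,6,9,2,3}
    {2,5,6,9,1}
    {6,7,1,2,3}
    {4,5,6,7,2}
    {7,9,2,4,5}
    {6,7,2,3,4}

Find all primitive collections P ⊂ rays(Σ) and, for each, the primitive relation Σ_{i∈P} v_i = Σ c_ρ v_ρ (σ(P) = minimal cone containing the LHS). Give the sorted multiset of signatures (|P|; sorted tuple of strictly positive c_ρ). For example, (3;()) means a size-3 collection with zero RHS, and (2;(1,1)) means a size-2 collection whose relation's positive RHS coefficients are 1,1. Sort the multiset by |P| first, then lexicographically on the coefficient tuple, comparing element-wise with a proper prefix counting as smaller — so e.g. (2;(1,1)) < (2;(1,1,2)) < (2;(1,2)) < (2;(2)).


Σ has 9 primitive collections:

  {1,4}:  v_{1} + v_{4} = v_{7}  ⇒ sig = (2;(1))
  {6,8}:  v_{6} + v_{8} = v_{1} + v_{2} + v_{3} + v_{7}  ⇒ sig = (2;(1,1,1,1))
  {1,8}:  v_{1} + v_{8} = v_{2} + v_{3} + 2·v_{7} + v_{9}  ⇒ sig = (2;(1,1,1,2))
  {5,8}:  v_{5} + v_{8} = 2·v_{4} + v_{9}  ⇒ sig = (2;(1,2))
  {4,6,9}:  v_{4} + v_{6} + v_{9} = v_{1}  ⇒ sig = (3;(1))
  {6,7,9}:  v_{6} + v_{7} + v_{9} = 2·v_{1}  ⇒ sig = (3;(2))
  {1,2,3,5}:  v_{1} + v_{2} + v_{3} + v_{5} = 0  ⇒ sig = (4;())
  {2,3,5,7}:  v_{2} + v_{3} + v_{5} + v_{7} = v_{4}  ⇒ sig = (4;(1))
  {2,3,4,7,9}:  v_{2} + v_{3} + v_{4} + v_{7} + v_{9} = v_{8}  ⇒ sig = (5;(1))

Sorted signature multiset PRS(X):
    (2;(1))
    (2;(1,1,1,1))
    (2;(1,1,1,2))
    (2;(1,2))
    (3;(1))
    (3;(2))
    (4;())
    (4;(1))
    (5;(1))


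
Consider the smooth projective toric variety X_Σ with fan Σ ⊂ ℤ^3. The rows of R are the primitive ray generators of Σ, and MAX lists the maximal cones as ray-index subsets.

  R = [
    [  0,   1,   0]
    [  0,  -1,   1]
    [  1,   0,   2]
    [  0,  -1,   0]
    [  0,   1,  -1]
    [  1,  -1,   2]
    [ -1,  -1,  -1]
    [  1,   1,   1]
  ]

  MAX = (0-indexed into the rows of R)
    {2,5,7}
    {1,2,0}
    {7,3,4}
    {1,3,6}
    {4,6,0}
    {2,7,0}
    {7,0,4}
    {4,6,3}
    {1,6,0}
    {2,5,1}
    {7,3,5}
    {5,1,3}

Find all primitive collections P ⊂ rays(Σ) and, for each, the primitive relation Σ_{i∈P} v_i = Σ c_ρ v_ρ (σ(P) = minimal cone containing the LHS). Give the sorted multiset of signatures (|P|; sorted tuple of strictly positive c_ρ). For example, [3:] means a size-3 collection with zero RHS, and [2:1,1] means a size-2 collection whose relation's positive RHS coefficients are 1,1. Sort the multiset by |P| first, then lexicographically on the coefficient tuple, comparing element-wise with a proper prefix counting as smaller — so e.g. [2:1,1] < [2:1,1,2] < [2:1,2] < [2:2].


10 minimal non-faces of Δ(Σ) (on 8 rays):

  • {0,3}:  v_{0} + v_{3} = 0 — sig = [2:]
  • {1,4}:  v_{1} + v_{4} = 0 — sig = [2:]
  • {6,7}:  v_{6} + v_{7} = 0 — sig = [2:]
  • {0,5}:  v_{0} + v_{5} = v_{2} — sig = [2:1]
  • {1,7}:  v_{1} + v_{7} = v_{2} — sig = [2:1]
  • {2,3}:  v_{2} + v_{3} = v_{5} — sig = [2:1]
  • {2,4}:  v_{2} + v_{4} = v_{7} — sig = [2:1]
  • {2,6}:  v_{2} + v_{6} = v_{1} — sig = [2:1]
  • {4,5}:  v_{4} + v_{5} = v_{3} + v_{7} — sig = [2:1,1]
  • {5,6}:  v_{5} + v_{6} = v_{1} + v_{3} — sig = [2:1,1]

Signatures (|P|; sorted positive RHS coefficients), sorted:
{ [2:] ×3,  [2:1] ×5,  [2:1,1] ×2 }


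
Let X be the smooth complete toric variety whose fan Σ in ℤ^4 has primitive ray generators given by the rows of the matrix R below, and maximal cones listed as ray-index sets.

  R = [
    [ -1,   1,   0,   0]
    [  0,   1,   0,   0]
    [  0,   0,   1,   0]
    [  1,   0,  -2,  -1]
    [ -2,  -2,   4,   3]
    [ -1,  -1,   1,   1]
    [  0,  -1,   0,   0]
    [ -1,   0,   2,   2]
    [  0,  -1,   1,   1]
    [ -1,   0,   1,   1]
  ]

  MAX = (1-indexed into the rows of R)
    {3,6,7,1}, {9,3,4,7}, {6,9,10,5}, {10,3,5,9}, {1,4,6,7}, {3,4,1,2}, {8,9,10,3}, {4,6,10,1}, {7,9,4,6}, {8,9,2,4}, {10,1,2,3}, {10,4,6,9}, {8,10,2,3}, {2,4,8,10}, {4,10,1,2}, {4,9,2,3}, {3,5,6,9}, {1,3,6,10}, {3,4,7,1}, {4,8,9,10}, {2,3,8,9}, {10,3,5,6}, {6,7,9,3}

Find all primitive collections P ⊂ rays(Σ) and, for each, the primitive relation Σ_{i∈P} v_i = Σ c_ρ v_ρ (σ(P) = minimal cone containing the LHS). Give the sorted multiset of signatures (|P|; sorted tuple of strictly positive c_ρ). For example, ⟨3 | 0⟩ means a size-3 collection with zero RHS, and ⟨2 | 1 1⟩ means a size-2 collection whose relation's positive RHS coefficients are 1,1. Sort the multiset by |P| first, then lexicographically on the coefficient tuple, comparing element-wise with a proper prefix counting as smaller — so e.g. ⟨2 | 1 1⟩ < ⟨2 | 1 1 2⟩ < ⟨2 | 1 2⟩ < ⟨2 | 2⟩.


17 collections generate NE(X_Σ); each relation:

  • {2,7}:  v_{2} + v_{7} = 0  ⟹  sig = ⟨2 | 0⟩
  • {1,9}:  v_{1} + v_{9} = v_{10}  ⟹  sig = ⟨2 | 1⟩
  • {2,6}:  v_{2} + v_{6} = v_{10}  ⟹  sig = ⟨2 | 1⟩
  • {7,10}:  v_{7} + v_{10} = v_{6}  ⟹  sig = ⟨2 | 1⟩
  • {4,5}:  v_{4} + v_{5} = v_{6} + v_{9}  ⟹  sig = ⟨2 | 1 1⟩
  • {7,8}:  v_{7} + v_{8} = v_{9} + v_{10}  ⟹  sig = ⟨2 | 1 1⟩
  • {1,5}:  v_{1} + v_{5} = v_{3} + v_{6} + 2·v_{10}  ⟹  sig = ⟨2 | 1 1 2⟩
  • {2,5}:  v_{2} + v_{5} = v_{3} + v_{9} + 2·v_{10}  ⟹  sig = ⟨2 | 1 1 2⟩
  • {5,7}:  v_{5} + v_{7} = v_{3} + 2·v_{6} + v_{9}  ⟹  sig = ⟨2 | 1 1 2⟩
  • {1,8}:  v_{1} + v_{8} = v_{2} + 2·v_{10}  ⟹  sig = ⟨2 | 1 2⟩
  • {6,8}:  v_{6} + v_{8} = v_{9} + 2·v_{10}  ⟹  sig = ⟨2 | 1 2⟩
  • {5,8}:  v_{5} + v_{8} = v_{3} + 2·v_{9} + 3·v_{10}  ⟹  sig = ⟨2 | 1 2 3⟩
  • {3,4,10}:  v_{3} + v_{4} + v_{10} = 0  ⟹  sig = ⟨3 | 0⟩
  • {2,9,10}:  v_{2} + v_{9} + v_{10} = v_{8}  ⟹  sig = ⟨3 | 1⟩
  • {3,4,6}:  v_{3} + v_{4} + v_{6} = v_{7}  ⟹  sig = ⟨3 | 1⟩
  • {3,4,8}:  v_{3} + v_{4} + v_{8} = v_{2} + v_{9}  ⟹  sig = ⟨3 | 1 1⟩
  • {3,6,9,10}:  v_{3} + v_{6} + v_{9} + v_{10} = v_{5}  ⟹  sig = ⟨4 | 1⟩

Signatures (|P|; sorted positive RHS coefficients), sorted:
    ⟨2 | 0⟩
    ⟨2 | 1⟩
    ⟨2 | 1⟩
    ⟨2 | 1⟩
    ⟨2 | 1 1⟩
    ⟨2 | 1 1⟩
    ⟨2 | 1 1 2⟩
    ⟨2 | 1 1 2⟩
    ⟨2 | 1 1 2⟩
    ⟨2 | 1 2⟩
    ⟨2 | 1 2⟩
    ⟨2 | 1 2 3⟩
    ⟨3 | 0⟩
    ⟨3 | 1⟩
    ⟨3 | 1⟩
    ⟨3 | 1 1⟩
    ⟨4 | 1⟩


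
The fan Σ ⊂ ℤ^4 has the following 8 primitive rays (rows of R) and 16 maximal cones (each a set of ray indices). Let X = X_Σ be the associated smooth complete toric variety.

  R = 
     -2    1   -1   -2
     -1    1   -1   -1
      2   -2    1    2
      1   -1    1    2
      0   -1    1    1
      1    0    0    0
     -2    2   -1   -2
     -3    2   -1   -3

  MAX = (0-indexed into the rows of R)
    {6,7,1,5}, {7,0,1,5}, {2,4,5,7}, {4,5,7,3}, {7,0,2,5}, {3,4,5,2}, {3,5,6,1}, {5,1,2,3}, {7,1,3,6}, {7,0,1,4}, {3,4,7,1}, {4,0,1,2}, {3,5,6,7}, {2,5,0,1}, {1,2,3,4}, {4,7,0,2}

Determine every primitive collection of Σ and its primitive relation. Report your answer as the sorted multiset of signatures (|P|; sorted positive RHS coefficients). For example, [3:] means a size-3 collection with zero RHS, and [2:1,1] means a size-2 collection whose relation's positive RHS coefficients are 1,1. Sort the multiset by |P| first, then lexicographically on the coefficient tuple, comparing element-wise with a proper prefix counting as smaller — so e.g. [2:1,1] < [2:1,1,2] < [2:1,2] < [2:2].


Δ(Σ) — 8 vertices, 9 min non-faces:

  P = {2,6}:  v_{2} + v_{6} = 0  ⇒ sig = [2:]
  P = {0,3}:  v_{0} + v_{3} = v_{1} + v_{4}  ⇒ sig = [2:1,1]
  P = {0,6}:  v_{0} + v_{6} = v_{1} + v_{7}  ⇒ sig = [2:1,1]
  P = {4,6}:  v_{4} + v_{6} = v_{3} + v_{7}  ⇒ sig = [2:1,1]
  P = {1,4,5}:  v_{1} + v_{4} + v_{5} = 0  ⇒ sig = [3:]
  P = {1,2,7}:  v_{1} + v_{2} + v_{7} = v_{0}  ⇒ sig = [3:1]
  P = {2,3,7}:  v_{2} + v_{3} + v_{7} = v_{4}  ⇒ sig = [3:1]
  P = {0,4,5}:  v_{0} + v_{4} + v_{5} = v_{2} + v_{7}  ⇒ sig = [3:1,1]
  P = {1,3,5,7}:  v_{1} + v_{3} + v_{5} + v_{7} = v_{6}  ⇒ sig = [4:1]

Signatures (|P|; sorted positive RHS coefficients), sorted:
    [2:]
    [2:1,1]
    [2:1,1]
    [2:1,1]
    [3:]
    [3:1]
    [3:1]
    [3:1,1]
    [4:1]


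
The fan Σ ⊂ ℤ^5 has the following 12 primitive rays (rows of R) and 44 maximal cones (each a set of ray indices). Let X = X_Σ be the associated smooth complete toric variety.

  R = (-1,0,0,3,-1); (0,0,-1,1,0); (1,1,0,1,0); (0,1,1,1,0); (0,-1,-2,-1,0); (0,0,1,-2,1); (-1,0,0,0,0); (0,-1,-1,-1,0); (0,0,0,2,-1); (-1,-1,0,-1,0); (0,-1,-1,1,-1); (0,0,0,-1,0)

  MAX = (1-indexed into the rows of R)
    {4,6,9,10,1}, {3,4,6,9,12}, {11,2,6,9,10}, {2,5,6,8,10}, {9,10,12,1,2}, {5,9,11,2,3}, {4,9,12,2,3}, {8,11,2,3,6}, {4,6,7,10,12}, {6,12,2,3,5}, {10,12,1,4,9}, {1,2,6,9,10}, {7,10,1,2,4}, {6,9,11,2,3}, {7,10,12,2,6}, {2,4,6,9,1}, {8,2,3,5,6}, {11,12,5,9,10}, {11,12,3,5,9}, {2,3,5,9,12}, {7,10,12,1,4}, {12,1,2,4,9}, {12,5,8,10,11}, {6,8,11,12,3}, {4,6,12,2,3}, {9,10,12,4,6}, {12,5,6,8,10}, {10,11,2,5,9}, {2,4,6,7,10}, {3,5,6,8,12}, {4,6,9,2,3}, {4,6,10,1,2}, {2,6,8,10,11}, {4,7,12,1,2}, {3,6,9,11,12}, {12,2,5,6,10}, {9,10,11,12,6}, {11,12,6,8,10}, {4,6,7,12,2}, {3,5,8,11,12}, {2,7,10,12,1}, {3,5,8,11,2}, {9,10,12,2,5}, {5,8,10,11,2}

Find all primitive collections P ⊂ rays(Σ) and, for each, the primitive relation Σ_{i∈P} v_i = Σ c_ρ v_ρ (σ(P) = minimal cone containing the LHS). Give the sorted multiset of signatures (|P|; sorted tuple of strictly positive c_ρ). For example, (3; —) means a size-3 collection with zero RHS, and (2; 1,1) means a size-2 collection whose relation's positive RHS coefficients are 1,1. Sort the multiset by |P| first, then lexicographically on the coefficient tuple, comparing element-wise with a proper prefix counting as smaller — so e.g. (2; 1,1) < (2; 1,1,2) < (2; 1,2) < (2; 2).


Δ(Σ) — 12 vertices, 23 min non-faces:

  P={3,10}:  v_{3} + v_{10} = 0  ⇒ sig = (2; —)
  P={4,8}:  v_{4} + v_{8} = 0  ⇒ sig = (2; —)
  P={4,11}:  v_{4} + v_{11} = v_{9}  ⇒ sig = (2; 1)
  P={8,9}:  v_{8} + v_{9} = v_{11}  ⇒ sig = (2; 1)
  P={4,5}:  v_{4} + v_{5} = v_{2} + v_{12}  ⇒ sig = (2; 1,1)
  P={7,9}:  v_{7} + v_{9} = v_{1} + v_{12}  ⇒ sig = (2; 1,1)
  P={1,3}:  v_{1} + v_{3} = v_{2} + v_{4} + v_{9}  ⇒ sig = (2; 1,1,1)
  P={1,8}:  v_{1} + v_{8} = v_{2} + v_{9} + v_{10}  ⇒ sig = (2; 1,1,1)
  P={3,7}:  v_{3} + v_{7} = v_{2} + v_{4} + v_{12}  ⇒ sig = (2; 1,1,1)
  P={7,8}:  v_{7} + v_{8} = v_{2} + v_{10} + v_{12}  ⇒ sig = (2; 1,1,1)
  P={7,11}:  v_{7} + v_{11} = v_{2} + v_{9} + v_{10} + v_{12}  ⇒ sig = (2; 1,1,1,1)
  P={1,5}:  v_{1} + v_{5} = 2·v_{2} + v_{9} + v_{10} + v_{12}  ⇒ sig = (2; 1,1,1,2)
  P={1,11}:  v_{1} + v_{11} = v_{2} + 2·v_{9} + v_{10}  ⇒ sig = (2; 1,1,2)
  P={5,7}:  v_{5} + v_{7} = 2·v_{2} + v_{10} + 2·v_{12}  ⇒ sig = (2; 1,2,2)
  P={2,8,12}:  v_{2} + v_{8} + v_{12} = v_{5}  ⇒ sig = (3; 1)
  P={5,6,9}:  v_{5} + v_{6} + v_{9} = v_{8}  ⇒ sig = (3; 1)
  P={1,6,12}:  v_{1} + v_{6} + v_{12} = v_{4} + v_{10}  ⇒ sig = (3; 1,1)
  P={2,11,12}:  v_{2} + v_{11} + v_{12} = v_{5} + v_{9}  ⇒ sig = (3; 1,1)
  P={1,6,7}:  v_{1} + v_{6} + v_{7} = v_{2} + 2·v_{4} + 2·v_{10}  ⇒ sig = (3; 1,2,2)
  P={5,6,11}:  v_{5} + v_{6} + v_{11} = 2·v_{8}  ⇒ sig = (3; 2)
  P={2,6,9,12}:  v_{2} + v_{6} + v_{9} + v_{12} = 0  ⇒ sig = (4; —)
  P={2,4,9,10}:  v_{2} + v_{4} + v_{9} + v_{10} = v_{1}  ⇒ sig = (4; 1)
  P={2,4,10,12}:  v_{2} + v_{4} + v_{10} + v_{12} = v_{7}  ⇒ sig = (4; 1)

so the primitive-relation signature multiset is
    |P|=2: 14 collections, coeffs (), (), (1), (1), (1,1), (1,1), (1,1,1), (1,1,1), (1,1,1), (1,1,1), (1,1,1,1), (1,1,1,2), (1,1,2), (1,2,2)
    |P|=3: 6 collections, coeffs (1), (1), (1,1), (1,1), (1,2,2), (2)
    |P|=4: 3 collections, coeffs (), (1), (1)


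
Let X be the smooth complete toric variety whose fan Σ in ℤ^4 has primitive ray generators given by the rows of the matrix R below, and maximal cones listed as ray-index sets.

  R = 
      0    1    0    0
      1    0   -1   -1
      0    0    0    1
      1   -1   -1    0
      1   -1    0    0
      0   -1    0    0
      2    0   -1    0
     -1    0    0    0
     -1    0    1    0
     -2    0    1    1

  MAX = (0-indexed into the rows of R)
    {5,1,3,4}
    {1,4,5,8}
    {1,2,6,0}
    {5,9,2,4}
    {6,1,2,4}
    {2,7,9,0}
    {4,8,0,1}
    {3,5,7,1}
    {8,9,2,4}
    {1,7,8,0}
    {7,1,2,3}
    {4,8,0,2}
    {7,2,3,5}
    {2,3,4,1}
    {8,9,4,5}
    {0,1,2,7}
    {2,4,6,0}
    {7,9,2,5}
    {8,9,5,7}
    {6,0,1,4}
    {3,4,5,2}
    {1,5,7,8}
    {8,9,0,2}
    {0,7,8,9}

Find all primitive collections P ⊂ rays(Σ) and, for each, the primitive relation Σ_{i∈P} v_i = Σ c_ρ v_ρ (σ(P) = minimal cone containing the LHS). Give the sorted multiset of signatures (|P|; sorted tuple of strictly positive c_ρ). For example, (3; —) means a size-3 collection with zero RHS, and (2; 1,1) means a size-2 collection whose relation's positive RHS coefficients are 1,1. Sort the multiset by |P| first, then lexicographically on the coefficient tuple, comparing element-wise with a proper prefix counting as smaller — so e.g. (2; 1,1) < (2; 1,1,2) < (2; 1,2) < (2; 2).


|primitive collections| = 17. Relations:

  P = {0,5}:  v_{0} + v_{5} = 0  so sig = (2; —)
  P = {1,9}:  v_{1} + v_{9} = v_{7}  so sig = (2; 1)
  P = {3,8}:  v_{3} + v_{8} = v_{5}  so sig = (2; 1)
  P = {4,7}:  v_{4} + v_{7} = v_{5}  so sig = (2; 1)
  P = {6,9}:  v_{6} + v_{9} = v_{2}  so sig = (2; 1)
  P = {0,3}:  v_{0} + v_{3} = v_{1} + v_{2}  so sig = (2; 1,1)
  P = {6,7}:  v_{6} + v_{7} = v_{1} + v_{2}  so sig = (2; 1,1)
  P = {6,8}:  v_{6} + v_{8} = v_{0} + v_{4}  so sig = (2; 1,1)
  P = {3,9}:  v_{3} + v_{9} = v_{2} + v_{5} + v_{7}  so sig = (2; 1,1,1)
  P = {5,6}:  v_{5} + v_{6} = v_{1} + v_{2} + v_{4}  so sig = (2; 1,1,1)
  P = {3,6}:  v_{3} + v_{6} = 2·v_{1} + 2·v_{2} + v_{4}  so sig = (2; 1,2,2)
  P = {1,2,8}:  v_{1} + v_{2} + v_{8} = 0  so sig = (3; —)
  P = {1,2,5}:  v_{1} + v_{2} + v_{5} = v_{3}  so sig = (3; 1)
  P = {2,7,8}:  v_{2} + v_{7} + v_{8} = v_{9}  so sig = (3; 1)
  P = {0,4,9}:  v_{0} + v_{4} + v_{9} = v_{2} + v_{8}  so sig = (3; 1,1)
  P = {2,5,8}:  v_{2} + v_{5} + v_{8} = v_{4} + v_{9}  so sig = (3; 1,1)
  P = {0,1,2,4}:  v_{0} + v_{1} + v_{2} + v_{4} = v_{6}  so sig = (4; 1)

Signatures (|P|; sorted positive RHS coefficients), sorted:
    |P|=2: 11 collections, coeffs (), (1), (1), (1), (1), (1,1), (1,1), (1,1), (1,1,1), (1,1,1), (1,2,2)
    |P|=3: 5 collections, coeffs (), (1), (1), (1,1), (1,1)
    |P|=4: 1 collection, coeffs (1)
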